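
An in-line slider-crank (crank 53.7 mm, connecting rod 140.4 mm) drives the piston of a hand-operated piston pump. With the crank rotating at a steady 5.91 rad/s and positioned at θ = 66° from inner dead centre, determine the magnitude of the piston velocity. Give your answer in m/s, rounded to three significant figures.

0.338

ω = 5.91 rad/s
For an in-line slider-crank, x = r cosθ + √(L² − r² sin²θ), so v = −rω sinθ·[1 + r cosθ/√(L² − r² sin²θ)].
With r = 0.0537 m, L = 0.1404 m, θ = 66°: √(L² − r² sin²θ) = 0.13155 m.
v = −0.0537·5.91·0.91355·[1 + 0.0537·0.40674/0.13155] = -0.33807 m/s.
|v| = 0.33807 m/s.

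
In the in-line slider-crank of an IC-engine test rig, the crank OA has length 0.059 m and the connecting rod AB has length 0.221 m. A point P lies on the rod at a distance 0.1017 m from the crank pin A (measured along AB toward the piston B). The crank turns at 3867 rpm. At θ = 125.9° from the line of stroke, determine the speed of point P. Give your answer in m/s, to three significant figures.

ω = 405 rad/s.  Crank-pin speed |V_A| = rω = 23.892 m/s, perpendicular to OA.
Rod angle: sinφ = −(r/L) sinθ ⇒ φ = -12.489°; ω_rod = −rω cosθ/√(L²−r²sin²θ) = +64.929 rad/s.
V_P = V_A + ω_rod × AP, with AP = 0.1017 m along the rod.
Components: V_Px = −rω sinθ − a·ω_rod·sinφ = -17.926 m/s;  V_Py = rω cosθ + a·ω_rod·cosφ = -7.5627 m/s.
|V_P| = √(V_Px² + V_Py²) = 19.456 m/s.

19.5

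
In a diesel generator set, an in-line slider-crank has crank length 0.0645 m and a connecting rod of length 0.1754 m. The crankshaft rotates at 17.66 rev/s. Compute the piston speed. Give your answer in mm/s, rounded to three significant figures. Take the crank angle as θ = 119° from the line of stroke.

ω = 2π·17.7 = 111 rad/s
For an in-line slider-crank, x = r cosθ + √(L² − r² sin²θ), so v = −rω sinθ·[1 + r cosθ/√(L² − r² sin²θ)].
With r = 0.0645 m, L = 0.1754 m, θ = 119°: √(L² − r² sin²θ) = 0.16608 m.
v = −0.0645·111·0.87462·[1 + 0.0645·-0.48481/0.16608] = -5.0811 m/s.
|v| = 5.0811 m/s = 5081.1 mm/s.

5080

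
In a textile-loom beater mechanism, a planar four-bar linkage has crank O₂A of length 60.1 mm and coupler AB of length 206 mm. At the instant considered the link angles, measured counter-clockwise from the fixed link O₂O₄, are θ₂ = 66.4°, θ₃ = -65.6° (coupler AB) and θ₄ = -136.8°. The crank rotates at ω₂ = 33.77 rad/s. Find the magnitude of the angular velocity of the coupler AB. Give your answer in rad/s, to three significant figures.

ω₂ = 33.77 rad/s
Differentiating the loop-closure r₂e^{iθ₂}+r₃e^{iθ₃}=r₁+r₄e^{iθ₄} gives r₂ω₂e^{iθ₂}+r₃ω₃e^{iθ₃}=r₄ω₄e^{iθ₄}.
Eliminating the other unknown: ω₃ = r₂ω₂ sin(θ₄−θ₂) / [r₃ sin(θ₃−θ₄)].
Numerator sine = +0.39394; denominator sine = +0.94665.
Result = 0.0601·33.77·(+0.39394) / (0.206·(+0.94665)) = +4.1 rad/s; magnitude 4.1 rad/s.

4.10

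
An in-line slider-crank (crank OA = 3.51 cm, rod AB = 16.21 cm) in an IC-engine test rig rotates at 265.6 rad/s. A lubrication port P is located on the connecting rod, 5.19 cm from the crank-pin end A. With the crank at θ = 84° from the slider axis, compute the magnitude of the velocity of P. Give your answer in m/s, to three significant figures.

ω = 265.6 rad/s.  Crank-pin speed |V_A| = rω = 9.3226 m/s, perpendicular to OA.
Rod angle: sinφ = −(r/L) sinθ ⇒ φ = -12.436°; ω_rod = −rω cosθ/√(L²−r²sin²θ) = -6.156 rad/s.
V_P = V_A + ω_rod × AP, with AP = 0.0519 m along the rod.
Components: V_Px = −rω sinθ − a·ω_rod·sinφ = -9.3403 m/s;  V_Py = rω cosθ + a·ω_rod·cosφ = +0.66247 m/s.
|V_P| = √(V_Px² + V_Py²) = 9.3638 m/s.

9.36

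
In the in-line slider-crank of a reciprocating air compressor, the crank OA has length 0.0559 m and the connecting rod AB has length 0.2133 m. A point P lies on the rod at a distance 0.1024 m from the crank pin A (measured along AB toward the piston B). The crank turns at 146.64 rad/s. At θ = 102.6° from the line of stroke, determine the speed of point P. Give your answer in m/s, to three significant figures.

7.83

ω = 146.6 rad/s.  Crank-pin speed |V_A| = rω = 8.1972 m/s, perpendicular to OA.
Rod angle: sinφ = −(r/L) sinθ ⇒ φ = -14.819°; ω_rod = −rω cosθ/√(L²−r²sin²θ) = +8.6717 rad/s.
V_P = V_A + ω_rod × AP, with AP = 0.1024 m along the rod.
Components: V_Px = −rω sinθ − a·ω_rod·sinφ = -7.7726 m/s;  V_Py = rω cosθ + a·ω_rod·cosφ = -0.92971 m/s.
|V_P| = √(V_Px² + V_Py²) = 7.8281 m/s.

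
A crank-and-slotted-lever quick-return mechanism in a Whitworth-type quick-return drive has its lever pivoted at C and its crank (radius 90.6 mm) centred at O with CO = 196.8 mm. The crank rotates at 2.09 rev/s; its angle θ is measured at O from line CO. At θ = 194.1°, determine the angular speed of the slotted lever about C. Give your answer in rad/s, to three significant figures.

ω = 13.13 rad/s (from 2.09 rev/s).
Crank pin A relative to C: A = (d + r cosθ, r sinθ); lever angle φ = atan2(r sinθ, d + r cosθ).
Differentiating tanφ: φ̇ = rω(d cosθ + r)/(d² + r² + 2dr cosθ).
d² + r² + 2dr cosθ = |CA|² = 0.0123528 m²;  d cosθ + r = -0.10027 m.
|ω_lever| = |0.0906·13.13·-0.10027| / 0.0123528 = 9.6575 rad/s.

9.66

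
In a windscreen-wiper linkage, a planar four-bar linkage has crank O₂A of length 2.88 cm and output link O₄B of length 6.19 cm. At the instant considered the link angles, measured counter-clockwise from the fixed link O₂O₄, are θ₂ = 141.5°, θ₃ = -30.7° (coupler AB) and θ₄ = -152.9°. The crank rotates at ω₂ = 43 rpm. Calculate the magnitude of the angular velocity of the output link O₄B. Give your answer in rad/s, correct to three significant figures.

ω₂ = 4.503 rad/s (from 43 rpm).
Differentiating the loop-closure r₂e^{iθ₂}+r₃e^{iθ₃}=r₁+r₄e^{iθ₄} gives r₂ω₂e^{iθ₂}+r₃ω₃e^{iθ₃}=r₄ω₄e^{iθ₄}.
Eliminating the other unknown: ω₄ = r₂ω₂ sin(θ₂−θ₃) / [r₄ sin(θ₄−θ₃)].
Numerator sine = +0.13572; denominator sine = -0.84619.
Result = 0.0288·4.503·(+0.13572) / (0.0619·(-0.84619)) = -0.33602 rad/s; magnitude 0.33602 rad/s.

0.336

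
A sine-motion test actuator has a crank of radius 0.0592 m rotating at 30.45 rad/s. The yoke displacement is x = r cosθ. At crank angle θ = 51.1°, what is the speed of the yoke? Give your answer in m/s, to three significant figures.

1.40

ω = 30.45 rad/s
x = r cosθ ⇒ ẋ = −rω sinθ.
|v| = rω|sinθ| = 0.0592·30.45·|sin 51.1°| = 1.4029 m/s.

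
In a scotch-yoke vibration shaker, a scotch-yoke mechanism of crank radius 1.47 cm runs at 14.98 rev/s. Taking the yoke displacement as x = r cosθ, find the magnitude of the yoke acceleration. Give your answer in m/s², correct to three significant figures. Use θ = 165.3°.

126

ω = 94.12 rad/s (from 14.98 rev/s).
x = r cosθ ⇒ ẍ = −rω² cosθ (ω constant).
|a| = rω²|cosθ| = 0.0147·(94.12)²·|cos 165.3°| = 125.96 m/s².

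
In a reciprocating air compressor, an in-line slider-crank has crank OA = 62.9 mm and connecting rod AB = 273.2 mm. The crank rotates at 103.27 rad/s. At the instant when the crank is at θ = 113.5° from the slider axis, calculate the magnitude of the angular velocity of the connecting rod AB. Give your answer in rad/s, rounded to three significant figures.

ω = 103.3 rad/s
The rod makes angle φ with the slider axis where L sinφ = r sinθ; differentiating, L cosφ·φ̇ = r ω cosθ.
L cosφ = √(L² − r² sin²θ) = 0.26704 m.
|ω_rod| = r ω |cosθ| / √(L² − r² sin²θ) = 0.0629·103.3·0.39875/0.26704 = 9.6994 rad/s.

9.70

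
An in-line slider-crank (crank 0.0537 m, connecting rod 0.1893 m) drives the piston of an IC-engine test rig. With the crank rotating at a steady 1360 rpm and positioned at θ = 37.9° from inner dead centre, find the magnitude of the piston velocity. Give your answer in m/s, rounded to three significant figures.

ω = 2π·1360/60 = 142.4 rad/s
For an in-line slider-crank, x = r cosθ + √(L² − r² sin²θ), so v = −rω sinθ·[1 + r cosθ/√(L² − r² sin²θ)].
With r = 0.0537 m, L = 0.1893 m, θ = 37.9°: √(L² − r² sin²θ) = 0.1864 m.
v = −0.0537·142.4·0.61429·[1 + 0.0537·0.78908/0.1864] = -5.7659 m/s.
|v| = 5.7659 m/s.

5.77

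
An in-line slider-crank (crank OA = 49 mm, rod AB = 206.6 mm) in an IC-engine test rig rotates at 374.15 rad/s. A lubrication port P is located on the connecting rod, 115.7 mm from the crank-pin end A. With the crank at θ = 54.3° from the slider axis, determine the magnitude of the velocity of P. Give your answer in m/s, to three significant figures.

16.7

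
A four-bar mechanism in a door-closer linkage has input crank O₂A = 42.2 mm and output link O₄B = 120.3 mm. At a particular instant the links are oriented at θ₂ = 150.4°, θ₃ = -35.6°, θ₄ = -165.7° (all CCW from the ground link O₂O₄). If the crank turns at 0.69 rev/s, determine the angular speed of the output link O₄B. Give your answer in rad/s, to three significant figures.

0.208

ω₂ = 4.335 rad/s (from 0.69 rev/s).
Differentiating the loop-closure r₂e^{iθ₂}+r₃e^{iθ₃}=r₁+r₄e^{iθ₄} gives r₂ω₂e^{iθ₂}+r₃ω₃e^{iθ₃}=r₄ω₄e^{iθ₄}.
Eliminating the other unknown: ω₄ = r₂ω₂ sin(θ₂−θ₃) / [r₄ sin(θ₄−θ₃)].
Numerator sine = -0.10453; denominator sine = -0.76492.
Result = 0.0422·4.335·(-0.10453) / (0.1203·(-0.76492)) = +0.20782 rad/s; magnitude 0.20782 rad/s.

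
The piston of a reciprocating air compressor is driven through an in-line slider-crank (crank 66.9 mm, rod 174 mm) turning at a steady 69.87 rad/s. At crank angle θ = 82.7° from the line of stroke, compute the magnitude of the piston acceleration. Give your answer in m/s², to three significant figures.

ω = 69.87 rad/s
x(θ) = r cosθ + √(L² − r² sin²θ); with ω constant, a = ω²·d²x/dθ².
d²x/dθ² = −r cosθ − r²(cos2θ)/√u − r⁴ sin²2θ/(4u^{3/2}),  u = L² − r² sin²θ = 0.0258727 m².
Substituting r = 0.0669 m, L = 0.174 m, θ = 82.7°: d²x/dθ² = +0.018349 m.
a = ω²·d²x/dθ² = (69.87)²·(+0.018349) = +89.578 m/s²;  |a| = 89.578 m/s².

89.6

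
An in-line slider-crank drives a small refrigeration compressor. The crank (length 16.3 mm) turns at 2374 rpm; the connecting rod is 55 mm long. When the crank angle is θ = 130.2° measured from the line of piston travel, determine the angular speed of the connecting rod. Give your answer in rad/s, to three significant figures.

ω = 248.6 rad/s (converted from 2374 rpm).
The rod makes angle φ with the slider axis where L sinφ = r sinθ; differentiating, L cosφ·φ̇ = r ω cosθ.
L cosφ = √(L² − r² sin²θ) = 0.053572 m.
|ω_rod| = r ω |cosθ| / √(L² − r² sin²θ) = 0.0163·248.6·0.64546/0.053572 = 48.823 rad/s.

48.8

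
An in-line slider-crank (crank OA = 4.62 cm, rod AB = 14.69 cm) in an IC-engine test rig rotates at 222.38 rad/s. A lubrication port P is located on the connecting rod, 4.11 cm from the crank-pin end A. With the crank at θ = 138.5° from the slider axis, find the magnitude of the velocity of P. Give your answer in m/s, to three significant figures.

ω = 222.4 rad/s.  Crank-pin speed |V_A| = rω = 10.274 m/s, perpendicular to OA.
Rod angle: sinφ = −(r/L) sinθ ⇒ φ = -12.028°; ω_rod = −rω cosθ/√(L²−r²sin²θ) = +53.557 rad/s.
V_P = V_A + ω_rod × AP, with AP = 0.0411 m along the rod.
Components: V_Px = −rω sinθ − a·ω_rod·sinφ = -6.349 m/s;  V_Py = rω cosθ + a·ω_rod·cosφ = -5.5419 m/s.
|V_P| = √(V_Px² + V_Py²) = 8.4275 m/s.

8.43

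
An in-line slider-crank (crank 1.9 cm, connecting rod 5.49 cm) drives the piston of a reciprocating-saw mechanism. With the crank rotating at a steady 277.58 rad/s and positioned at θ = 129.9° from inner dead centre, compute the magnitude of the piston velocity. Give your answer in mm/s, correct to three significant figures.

3110

ω = 277.6 rad/s
For an in-line slider-crank, x = r cosθ + √(L² − r² sin²θ), so v = −rω sinθ·[1 + r cosθ/√(L² − r² sin²θ)].
With r = 0.019 m, L = 0.0549 m, θ = 129.9°: √(L² − r² sin²θ) = 0.05293 m.
v = −0.019·277.6·0.76717·[1 + 0.019·-0.64145/0.05293] = -3.1144 m/s.
|v| = 3.1144 m/s = 3114.4 mm/s.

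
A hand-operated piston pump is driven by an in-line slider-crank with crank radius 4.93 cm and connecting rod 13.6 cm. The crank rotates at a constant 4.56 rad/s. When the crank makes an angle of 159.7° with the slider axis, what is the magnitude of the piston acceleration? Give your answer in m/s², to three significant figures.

ω = 4.56 rad/s
x(θ) = r cosθ + √(L² − r² sin²θ); with ω constant, a = ω²·d²x/dθ².
d²x/dθ² = −r cosθ − r²(cos2θ)/√u − r⁴ sin²2θ/(4u^{3/2}),  u = L² − r² sin²θ = 0.0182035 m².
Substituting r = 0.0493 m, L = 0.136 m, θ = 159.7°: d²x/dθ² = +0.032306 m.
a = ω²·d²x/dθ² = (4.56)²·(+0.032306) = +0.67175 m/s²;  |a| = 0.67175 m/s².

0.672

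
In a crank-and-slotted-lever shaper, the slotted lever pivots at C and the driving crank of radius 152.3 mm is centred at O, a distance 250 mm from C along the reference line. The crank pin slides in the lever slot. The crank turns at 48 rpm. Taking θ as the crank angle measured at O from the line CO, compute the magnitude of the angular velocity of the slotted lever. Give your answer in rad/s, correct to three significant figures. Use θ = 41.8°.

1.82

ω = 5.027 rad/s (from 48 rpm).
Crank pin A relative to C: A = (d + r cosθ, r sinθ); lever angle φ = atan2(r sinθ, d + r cosθ).
Differentiating tanφ: φ̇ = rω(d cosθ + r)/(d² + r² + 2dr cosθ).
d² + r² + 2dr cosθ = |CA|² = 0.142463 m²;  d cosθ + r = +0.33867 m.
|ω_lever| = |0.1523·5.027·+0.33867| / 0.142463 = 1.8199 rad/s.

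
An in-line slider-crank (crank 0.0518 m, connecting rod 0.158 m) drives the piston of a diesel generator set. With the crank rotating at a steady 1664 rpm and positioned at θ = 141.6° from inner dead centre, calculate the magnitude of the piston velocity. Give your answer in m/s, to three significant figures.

4.14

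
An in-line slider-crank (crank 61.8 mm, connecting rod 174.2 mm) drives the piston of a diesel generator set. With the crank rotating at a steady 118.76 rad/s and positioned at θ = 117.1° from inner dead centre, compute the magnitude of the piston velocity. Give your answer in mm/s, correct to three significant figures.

ω = 118.8 rad/s
For an in-line slider-crank, x = r cosθ + √(L² − r² sin²θ), so v = −rω sinθ·[1 + r cosθ/√(L² − r² sin²θ)].
With r = 0.0618 m, L = 0.1742 m, θ = 117.1°: √(L² − r² sin²θ) = 0.16528 m.
v = −0.0618·118.8·0.89021·[1 + 0.0618·-0.45554/0.16528] = -5.4207 m/s.
|v| = 5.4207 m/s = 5420.7 mm/s.

5420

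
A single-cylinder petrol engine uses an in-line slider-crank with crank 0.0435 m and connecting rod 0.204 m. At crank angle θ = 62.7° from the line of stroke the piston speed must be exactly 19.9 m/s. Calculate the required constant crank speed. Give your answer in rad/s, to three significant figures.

468

For an in-line slider-crank, |v_piston| = rω|sinθ|·[1 + r cosθ/√(L² − r² sin²θ)].
With r = 0.0435 m, L = 0.204 m, θ = 62.7°: the bracketed kinematic factor |dx/dθ| = 0.042505 m.
ω = v/|dx/dθ| = 19.9/0.042505 = 468.18 rad/s.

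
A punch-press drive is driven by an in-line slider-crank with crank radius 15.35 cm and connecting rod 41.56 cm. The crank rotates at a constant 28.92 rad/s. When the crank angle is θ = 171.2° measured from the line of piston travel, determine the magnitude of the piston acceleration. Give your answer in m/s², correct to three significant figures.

81.5

ω = 28.92 rad/s
x(θ) = r cosθ + √(L² − r² sin²θ); with ω constant, a = ω²·d²x/dθ².
d²x/dθ² = −r cosθ − r²(cos2θ)/√u − r⁴ sin²2θ/(4u^{3/2}),  u = L² − r² sin²θ = 0.172172 m².
Substituting r = 0.1535 m, L = 0.4156 m, θ = 171.2°: d²x/dθ² = +0.097388 m.
a = ω²·d²x/dθ² = (28.92)²·(+0.097388) = +81.452 m/s²;  |a| = 81.452 m/s².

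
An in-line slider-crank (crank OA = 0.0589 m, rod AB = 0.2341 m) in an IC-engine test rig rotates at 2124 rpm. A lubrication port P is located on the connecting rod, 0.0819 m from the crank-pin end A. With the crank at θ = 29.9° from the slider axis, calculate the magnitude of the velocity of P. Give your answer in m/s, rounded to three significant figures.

ω = 222.4 rad/s.  Crank-pin speed |V_A| = rω = 13.101 m/s, perpendicular to OA.
Rod angle: sinφ = −(r/L) sinθ ⇒ φ = -7.205°; ω_rod = −rω cosθ/√(L²−r²sin²θ) = -48.9 rad/s.
V_P = V_A + ω_rod × AP, with AP = 0.0819 m along the rod.
Components: V_Px = −rω sinθ − a·ω_rod·sinφ = -7.0329 m/s;  V_Py = rω cosθ + a·ω_rod·cosφ = +7.3838 m/s.
|V_P| = √(V_Px² + V_Py²) = 10.197 m/s.

10.2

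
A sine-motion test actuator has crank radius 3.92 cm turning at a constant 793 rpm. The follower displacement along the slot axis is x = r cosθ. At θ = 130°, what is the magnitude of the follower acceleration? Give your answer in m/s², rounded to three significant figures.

ω = 83.04 rad/s (from 793 rpm).
x = r cosθ ⇒ ẍ = −rω² cosθ (ω constant).
|a| = rω²|cosθ| = 0.0392·(83.04)²·|cos 130°| = 173.76 m/s².

174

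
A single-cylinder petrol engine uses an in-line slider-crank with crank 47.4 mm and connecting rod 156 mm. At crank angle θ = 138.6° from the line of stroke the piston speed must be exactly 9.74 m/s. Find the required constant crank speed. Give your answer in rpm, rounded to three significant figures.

3870

For an in-line slider-crank, |v_piston| = rω|sinθ|·[1 + r cosθ/√(L² − r² sin²θ)].
With r = 0.0474 m, L = 0.156 m, θ = 138.6°: the bracketed kinematic factor |dx/dθ| = 0.024053 m.
ω = v/|dx/dθ| = 9.74/0.024053 = 404.94 rad/s.
N = 60ω/(2π) = 3866.9 rpm.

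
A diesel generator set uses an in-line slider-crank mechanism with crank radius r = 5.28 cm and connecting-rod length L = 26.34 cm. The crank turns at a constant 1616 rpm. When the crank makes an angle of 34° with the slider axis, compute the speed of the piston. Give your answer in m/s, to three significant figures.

5.83

ω = 2π·1616/60 = 169.2 rad/s
For an in-line slider-crank, x = r cosθ + √(L² − r² sin²θ), so v = −rω sinθ·[1 + r cosθ/√(L² − r² sin²θ)].
With r = 0.0528 m, L = 0.2634 m, θ = 34°: √(L² − r² sin²θ) = 0.26174 m.
v = −0.0528·169.2·0.55919·[1 + 0.0528·0.82904/0.26174] = -5.8321 m/s.
|v| = 5.8321 m/s.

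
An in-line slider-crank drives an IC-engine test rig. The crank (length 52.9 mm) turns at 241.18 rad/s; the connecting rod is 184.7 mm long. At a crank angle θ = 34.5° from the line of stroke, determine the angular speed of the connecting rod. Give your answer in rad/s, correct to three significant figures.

57.7

ω = 241.2 rad/s
The rod makes angle φ with the slider axis where L sinφ = r sinθ; differentiating, L cosφ·φ̇ = r ω cosθ.
L cosφ = √(L² − r² sin²θ) = 0.18225 m.
|ω_rod| = r ω |cosθ| / √(L² − r² sin²θ) = 0.0529·241.2·0.82413/0.18225 = 57.692 rad/s.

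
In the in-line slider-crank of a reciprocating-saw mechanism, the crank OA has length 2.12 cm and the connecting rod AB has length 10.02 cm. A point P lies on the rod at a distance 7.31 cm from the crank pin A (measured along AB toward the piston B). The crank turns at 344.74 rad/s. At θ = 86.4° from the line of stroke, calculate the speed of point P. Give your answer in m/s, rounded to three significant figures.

7.37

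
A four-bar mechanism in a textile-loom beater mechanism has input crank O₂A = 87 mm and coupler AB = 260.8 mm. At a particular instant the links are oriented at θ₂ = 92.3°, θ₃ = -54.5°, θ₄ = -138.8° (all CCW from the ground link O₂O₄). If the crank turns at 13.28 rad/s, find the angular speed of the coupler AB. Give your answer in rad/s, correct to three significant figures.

ω₂ = 13.28 rad/s
Differentiating the loop-closure r₂e^{iθ₂}+r₃e^{iθ₃}=r₁+r₄e^{iθ₄} gives r₂ω₂e^{iθ₂}+r₃ω₃e^{iθ₃}=r₄ω₄e^{iθ₄}.
Eliminating the other unknown: ω₃ = r₂ω₂ sin(θ₄−θ₂) / [r₃ sin(θ₃−θ₄)].
Numerator sine = +0.77824; denominator sine = +0.99506.
Result = 0.087·13.28·(+0.77824) / (0.2608·(+0.99506)) = +3.4648 rad/s; magnitude 3.4648 rad/s.

3.46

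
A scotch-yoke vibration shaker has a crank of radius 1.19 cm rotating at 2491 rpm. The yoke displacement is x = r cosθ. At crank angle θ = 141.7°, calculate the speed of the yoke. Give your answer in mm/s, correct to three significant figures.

1920

ω = 260.9 rad/s (from 2491 rpm).
x = r cosθ ⇒ ẋ = −rω sinθ.
|v| = rω|sinθ| = 0.0119·260.9·|sin 141.7°| = 1.9239 m/s = 1923.9 mm/s.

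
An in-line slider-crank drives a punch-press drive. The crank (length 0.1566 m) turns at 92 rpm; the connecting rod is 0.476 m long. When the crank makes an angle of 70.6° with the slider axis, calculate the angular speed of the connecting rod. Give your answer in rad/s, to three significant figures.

1.11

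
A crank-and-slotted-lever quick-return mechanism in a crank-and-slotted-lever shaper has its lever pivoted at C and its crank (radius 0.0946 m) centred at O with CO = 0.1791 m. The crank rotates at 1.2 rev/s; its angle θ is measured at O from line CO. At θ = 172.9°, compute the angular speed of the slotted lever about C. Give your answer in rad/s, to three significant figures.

ω = 7.54 rad/s (from 1.2 rev/s).
Crank pin A relative to C: A = (d + r cosθ, r sinθ); lever angle φ = atan2(r sinθ, d + r cosθ).
Differentiating tanφ: φ̇ = rω(d cosθ + r)/(d² + r² + 2dr cosθ).
d² + r² + 2dr cosθ = |CA|² = 0.00740009 m²;  d cosθ + r = -0.083127 m.
|ω_lever| = |0.0946·7.54·-0.083127| / 0.00740009 = 8.0123 rad/s.

8.01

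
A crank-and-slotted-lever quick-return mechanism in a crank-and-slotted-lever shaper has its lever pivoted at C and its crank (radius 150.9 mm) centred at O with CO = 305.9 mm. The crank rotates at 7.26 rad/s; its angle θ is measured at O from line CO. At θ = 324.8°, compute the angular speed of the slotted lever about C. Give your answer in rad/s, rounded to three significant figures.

2.29

ω = 7.26 rad/s
Crank pin A relative to C: A = (d + r cosθ, r sinθ); lever angle φ = atan2(r sinθ, d + r cosθ).
Differentiating tanφ: φ̇ = rω(d cosθ + r)/(d² + r² + 2dr cosθ).
d² + r² + 2dr cosθ = |CA|² = 0.191785 m²;  d cosθ + r = +0.40086 m.
|ω_lever| = |0.1509·7.26·+0.40086| / 0.191785 = 2.2899 rad/s.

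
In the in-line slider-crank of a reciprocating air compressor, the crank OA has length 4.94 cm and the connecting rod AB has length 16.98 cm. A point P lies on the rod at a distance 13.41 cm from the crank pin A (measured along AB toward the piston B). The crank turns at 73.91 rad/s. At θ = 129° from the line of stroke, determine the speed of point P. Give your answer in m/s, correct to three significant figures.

ω = 73.91 rad/s.  Crank-pin speed |V_A| = rω = 3.6512 m/s, perpendicular to OA.
Rod angle: sinφ = −(r/L) sinθ ⇒ φ = -13.067°; ω_rod = −rω cosθ/√(L²−r²sin²θ) = +13.892 rad/s.
V_P = V_A + ω_rod × AP, with AP = 0.1341 m along the rod.
Components: V_Px = −rω sinθ − a·ω_rod·sinφ = -2.4163 m/s;  V_Py = rω cosθ + a·ω_rod·cosφ = -0.48309 m/s.
|V_P| = √(V_Px² + V_Py²) = 2.4641 m/s.

2.46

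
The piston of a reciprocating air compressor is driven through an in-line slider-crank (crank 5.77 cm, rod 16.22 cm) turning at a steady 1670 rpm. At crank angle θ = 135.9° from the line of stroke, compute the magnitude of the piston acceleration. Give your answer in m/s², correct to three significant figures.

ω = 2π·1670/60 = 174.9 rad/s
x(θ) = r cosθ + √(L² − r² sin²θ); with ω constant, a = ω²·d²x/dθ².
d²x/dθ² = −r cosθ − r²(cos2θ)/√u − r⁴ sin²2θ/(4u^{3/2}),  u = L² − r² sin²θ = 0.0246965 m².
Substituting r = 0.0577 m, L = 0.1622 m, θ = 135.9°: d²x/dθ² = +0.040057 m.
a = ω²·d²x/dθ² = (174.9)²·(+0.040057) = +1225.1 m/s²;  |a| = 1225.1 m/s².

1230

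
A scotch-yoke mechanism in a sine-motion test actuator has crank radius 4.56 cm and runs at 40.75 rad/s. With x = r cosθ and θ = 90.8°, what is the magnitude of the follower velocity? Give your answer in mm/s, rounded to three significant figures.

ω = 40.75 rad/s
x = r cosθ ⇒ ẋ = −rω sinθ.
|v| = rω|sinθ| = 0.0456·40.75·|sin 90.8°| = 1.858 m/s = 1858 mm/s.

1860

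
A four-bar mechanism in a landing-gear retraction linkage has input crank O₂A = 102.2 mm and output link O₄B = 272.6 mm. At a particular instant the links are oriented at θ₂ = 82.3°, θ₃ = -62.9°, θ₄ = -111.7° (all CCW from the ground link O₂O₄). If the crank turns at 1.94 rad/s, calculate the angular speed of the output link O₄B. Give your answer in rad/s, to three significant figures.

ω₂ = 1.94 rad/s
Differentiating the loop-closure r₂e^{iθ₂}+r₃e^{iθ₃}=r₁+r₄e^{iθ₄} gives r₂ω₂e^{iθ₂}+r₃ω₃e^{iθ₃}=r₄ω₄e^{iθ₄}.
Eliminating the other unknown: ω₄ = r₂ω₂ sin(θ₂−θ₃) / [r₄ sin(θ₄−θ₃)].
Numerator sine = +0.57071; denominator sine = -0.75241.
Result = 0.1022·1.94·(+0.57071) / (0.2726·(-0.75241)) = -0.55168 rad/s; magnitude 0.55168 rad/s.

0.552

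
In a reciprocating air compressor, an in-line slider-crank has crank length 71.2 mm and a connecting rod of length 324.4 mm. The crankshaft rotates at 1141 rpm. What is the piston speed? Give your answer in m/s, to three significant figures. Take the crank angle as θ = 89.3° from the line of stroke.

8.53

ω = 2π·1141/60 = 119.5 rad/s
For an in-line slider-crank, x = r cosθ + √(L² − r² sin²θ), so v = −rω sinθ·[1 + r cosθ/√(L² − r² sin²θ)].
With r = 0.0712 m, L = 0.3244 m, θ = 89.3°: √(L² − r² sin²θ) = 0.31649 m.
v = −0.0712·119.5·0.99993·[1 + 0.0712·0.01222/0.31649] = -8.5301 m/s.
|v| = 8.5301 m/s.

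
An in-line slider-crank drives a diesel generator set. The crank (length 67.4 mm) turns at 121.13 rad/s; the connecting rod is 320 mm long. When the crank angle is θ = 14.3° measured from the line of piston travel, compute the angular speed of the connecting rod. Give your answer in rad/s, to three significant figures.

ω = 121.1 rad/s
The rod makes angle φ with the slider axis where L sinφ = r sinθ; differentiating, L cosφ·φ̇ = r ω cosθ.
L cosφ = √(L² − r² sin²θ) = 0.31957 m.
|ω_rod| = r ω |cosθ| / √(L² − r² sin²θ) = 0.0674·121.1·0.96902/0.31957 = 24.756 rad/s.

24.8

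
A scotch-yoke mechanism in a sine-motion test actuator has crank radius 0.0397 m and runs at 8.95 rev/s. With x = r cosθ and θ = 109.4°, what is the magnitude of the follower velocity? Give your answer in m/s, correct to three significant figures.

2.11

ω = 56.23 rad/s (from 8.95 rev/s).
x = r cosθ ⇒ ẋ = −rω sinθ.
|v| = rω|sinθ| = 0.0397·56.23·|sin 109.4°| = 2.1058 m/s.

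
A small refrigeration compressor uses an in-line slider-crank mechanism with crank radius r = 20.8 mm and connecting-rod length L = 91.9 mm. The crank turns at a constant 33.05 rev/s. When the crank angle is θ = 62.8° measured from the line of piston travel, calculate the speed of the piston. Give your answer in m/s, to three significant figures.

ω = 2π·33 = 207.7 rad/s
For an in-line slider-crank, x = r cosθ + √(L² − r² sin²θ), so v = −rω sinθ·[1 + r cosθ/√(L² − r² sin²θ)].
With r = 0.0208 m, L = 0.0919 m, θ = 62.8°: √(L² − r² sin²θ) = 0.090019 m.
v = −0.0208·207.7·0.88942·[1 + 0.0208·0.45710/0.090019] = -4.2474 m/s.
|v| = 4.2474 m/s.

4.25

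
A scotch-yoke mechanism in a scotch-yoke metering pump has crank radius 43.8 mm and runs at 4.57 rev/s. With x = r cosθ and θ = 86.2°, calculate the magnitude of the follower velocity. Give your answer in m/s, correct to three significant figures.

ω = 28.71 rad/s (from 4.57 rev/s).
x = r cosθ ⇒ ẋ = −rω sinθ.
|v| = rω|sinθ| = 0.0438·28.71·|sin 86.2°| = 1.2549 m/s.

1.25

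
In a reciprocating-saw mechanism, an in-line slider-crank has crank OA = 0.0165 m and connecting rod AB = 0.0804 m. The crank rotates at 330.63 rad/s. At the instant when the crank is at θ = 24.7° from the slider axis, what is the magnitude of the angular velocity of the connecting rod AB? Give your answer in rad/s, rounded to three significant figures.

61.9

ω = 330.6 rad/s
The rod makes angle φ with the slider axis where L sinφ = r sinθ; differentiating, L cosφ·φ̇ = r ω cosθ.
L cosφ = √(L² − r² sin²θ) = 0.080104 m.
|ω_rod| = r ω |cosθ| / √(L² − r² sin²θ) = 0.0165·330.6·0.90851/0.080104 = 61.873 rad/s.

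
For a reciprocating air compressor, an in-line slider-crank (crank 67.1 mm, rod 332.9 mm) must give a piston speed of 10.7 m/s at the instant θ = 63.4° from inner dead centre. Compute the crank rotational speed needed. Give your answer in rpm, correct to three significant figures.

For an in-line slider-crank, |v_piston| = rω|sinθ|·[1 + r cosθ/√(L² − r² sin²θ)].
With r = 0.0671 m, L = 0.3329 m, θ = 63.4°: the bracketed kinematic factor |dx/dθ| = 0.065503 m.
ω = v/|dx/dθ| = 10.7/0.065503 = 163.35 rad/s.
N = 60ω/(2π) = 1559.9 rpm.

1560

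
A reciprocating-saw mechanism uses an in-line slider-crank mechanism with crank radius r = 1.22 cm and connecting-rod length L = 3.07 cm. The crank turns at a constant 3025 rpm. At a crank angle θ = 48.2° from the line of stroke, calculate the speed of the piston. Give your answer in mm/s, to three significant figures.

3680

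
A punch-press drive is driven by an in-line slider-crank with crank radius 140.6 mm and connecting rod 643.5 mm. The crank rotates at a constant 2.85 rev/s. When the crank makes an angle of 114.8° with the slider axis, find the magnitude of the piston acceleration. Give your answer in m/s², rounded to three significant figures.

25.4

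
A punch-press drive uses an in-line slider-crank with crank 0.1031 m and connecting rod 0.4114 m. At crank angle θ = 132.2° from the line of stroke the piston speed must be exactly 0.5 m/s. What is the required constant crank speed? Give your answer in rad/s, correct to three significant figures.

For an in-line slider-crank, |v_piston| = rω|sinθ|·[1 + r cosθ/√(L² − r² sin²θ)].
With r = 0.1031 m, L = 0.4114 m, θ = 132.2°: the bracketed kinematic factor |dx/dθ| = 0.063292 m.
ω = v/|dx/dθ| = 0.5/0.063292 = 7.8999 rad/s.

7.90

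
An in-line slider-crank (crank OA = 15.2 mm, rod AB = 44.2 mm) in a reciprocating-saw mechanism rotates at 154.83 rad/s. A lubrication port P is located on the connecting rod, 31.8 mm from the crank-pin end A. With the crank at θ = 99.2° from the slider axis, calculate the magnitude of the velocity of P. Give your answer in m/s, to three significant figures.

ω = 154.8 rad/s.  Crank-pin speed |V_A| = rω = 2.3534 m/s, perpendicular to OA.
Rod angle: sinφ = −(r/L) sinθ ⇒ φ = -19.844°; ω_rod = −rω cosθ/√(L²−r²sin²θ) = +9.0503 rad/s.
V_P = V_A + ω_rod × AP, with AP = 0.0318 m along the rod.
Components: V_Px = −rω sinθ − a·ω_rod·sinφ = -2.2254 m/s;  V_Py = rω cosθ + a·ω_rod·cosφ = -0.10556 m/s.
|V_P| = √(V_Px² + V_Py²) = 2.2279 m/s.

2.23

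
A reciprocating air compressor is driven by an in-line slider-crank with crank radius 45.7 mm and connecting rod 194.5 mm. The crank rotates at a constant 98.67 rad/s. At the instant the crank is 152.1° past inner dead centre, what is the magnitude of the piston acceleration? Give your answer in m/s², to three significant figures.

333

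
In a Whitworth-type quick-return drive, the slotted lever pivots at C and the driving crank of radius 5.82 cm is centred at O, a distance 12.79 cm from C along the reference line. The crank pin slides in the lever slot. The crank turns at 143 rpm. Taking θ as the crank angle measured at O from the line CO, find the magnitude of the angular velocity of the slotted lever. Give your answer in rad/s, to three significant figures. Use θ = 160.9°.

9.62

ω = 14.97 rad/s (from 143 rpm).
Crank pin A relative to C: A = (d + r cosθ, r sinθ); lever angle φ = atan2(r sinθ, d + r cosθ).
Differentiating tanφ: φ̇ = rω(d cosθ + r)/(d² + r² + 2dr cosθ).
d² + r² + 2dr cosθ = |CA|² = 0.00567767 m²;  d cosθ + r = -0.062659 m.
|ω_lever| = |0.0582·14.97·-0.062659| / 0.00567767 = 9.6184 rad/s.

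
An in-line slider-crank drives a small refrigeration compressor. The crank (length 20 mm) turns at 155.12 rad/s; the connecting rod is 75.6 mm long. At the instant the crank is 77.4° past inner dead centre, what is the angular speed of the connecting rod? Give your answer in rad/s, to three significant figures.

9.27

ω = 155.1 rad/s
The rod makes angle φ with the slider axis where L sinφ = r sinθ; differentiating, L cosφ·φ̇ = r ω cosθ.
L cosφ = √(L² − r² sin²θ) = 0.073037 m.
|ω_rod| = r ω |cosθ| / √(L² − r² sin²θ) = 0.02·155.1·0.21814/0.073037 = 9.2661 rad/s.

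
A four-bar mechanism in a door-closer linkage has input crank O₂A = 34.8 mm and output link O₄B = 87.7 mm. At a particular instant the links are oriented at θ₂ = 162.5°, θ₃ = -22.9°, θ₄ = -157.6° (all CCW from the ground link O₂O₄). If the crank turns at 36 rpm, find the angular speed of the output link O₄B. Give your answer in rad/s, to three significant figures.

ω₂ = 3.77 rad/s (from 36 rpm).
Differentiating the loop-closure r₂e^{iθ₂}+r₃e^{iθ₃}=r₁+r₄e^{iθ₄} gives r₂ω₂e^{iθ₂}+r₃ω₃e^{iθ₃}=r₄ω₄e^{iθ₄}.
Eliminating the other unknown: ω₄ = r₂ω₂ sin(θ₂−θ₃) / [r₄ sin(θ₄−θ₃)].
Numerator sine = -0.09411; denominator sine = -0.71080.
Result = 0.0348·3.77·(-0.09411) / (0.0877·(-0.71080)) = +0.19806 rad/s; magnitude 0.19806 rad/s.

0.198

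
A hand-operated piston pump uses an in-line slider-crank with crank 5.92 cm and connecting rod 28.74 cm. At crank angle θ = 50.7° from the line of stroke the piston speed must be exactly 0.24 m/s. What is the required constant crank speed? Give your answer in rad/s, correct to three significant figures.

4.63

For an in-line slider-crank, |v_piston| = rω|sinθ|·[1 + r cosθ/√(L² − r² sin²θ)].
With r = 0.0592 m, L = 0.2874 m, θ = 50.7°: the bracketed kinematic factor |dx/dθ| = 0.051866 m.
ω = v/|dx/dθ| = 0.24/0.051866 = 4.6273 rad/s.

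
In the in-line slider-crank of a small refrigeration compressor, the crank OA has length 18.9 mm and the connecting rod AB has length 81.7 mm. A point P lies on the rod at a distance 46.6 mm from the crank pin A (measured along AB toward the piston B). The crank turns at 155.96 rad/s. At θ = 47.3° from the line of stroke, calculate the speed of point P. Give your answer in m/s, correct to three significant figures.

2.51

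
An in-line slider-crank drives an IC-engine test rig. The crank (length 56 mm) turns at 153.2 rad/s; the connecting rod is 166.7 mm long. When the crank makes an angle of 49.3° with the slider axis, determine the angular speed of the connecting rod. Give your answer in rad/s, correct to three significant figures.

ω = 153.2 rad/s
The rod makes angle φ with the slider axis where L sinφ = r sinθ; differentiating, L cosφ·φ̇ = r ω cosθ.
L cosφ = √(L² − r² sin²θ) = 0.1612 m.
|ω_rod| = r ω |cosθ| / √(L² − r² sin²θ) = 0.056·153.2·0.65210/0.1612 = 34.705 rad/s.

34.7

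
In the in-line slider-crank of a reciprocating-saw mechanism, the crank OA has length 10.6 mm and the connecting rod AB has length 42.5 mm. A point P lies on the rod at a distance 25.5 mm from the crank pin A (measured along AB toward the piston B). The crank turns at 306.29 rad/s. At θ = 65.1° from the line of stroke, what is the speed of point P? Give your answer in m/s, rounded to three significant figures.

3.18

ω = 306.3 rad/s.  Crank-pin speed |V_A| = rω = 3.2467 m/s, perpendicular to OA.
Rod angle: sinφ = −(r/L) sinθ ⇒ φ = -13.075°; ω_rod = −rω cosθ/√(L²−r²sin²θ) = -33.02 rad/s.
V_P = V_A + ω_rod × AP, with AP = 0.0255 m along the rod.
Components: V_Px = −rω sinθ − a·ω_rod·sinφ = -3.1354 m/s;  V_Py = rω cosθ + a·ω_rod·cosφ = +0.54679 m/s.
|V_P| = √(V_Px² + V_Py²) = 3.1827 m/s.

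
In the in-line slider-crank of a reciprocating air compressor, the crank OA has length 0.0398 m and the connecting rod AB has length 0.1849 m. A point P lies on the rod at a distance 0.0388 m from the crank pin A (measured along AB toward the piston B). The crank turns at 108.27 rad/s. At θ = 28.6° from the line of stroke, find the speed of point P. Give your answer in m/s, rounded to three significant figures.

3.68

ω = 108.3 rad/s.  Crank-pin speed |V_A| = rω = 4.3091 m/s, perpendicular to OA.
Rod angle: sinφ = −(r/L) sinθ ⇒ φ = -5.914°; ω_rod = −rω cosθ/√(L²−r²sin²θ) = -20.571 rad/s.
V_P = V_A + ω_rod × AP, with AP = 0.0388 m along the rod.
Components: V_Px = −rω sinθ − a·ω_rod·sinφ = -2.145 m/s;  V_Py = rω cosθ + a·ω_rod·cosφ = +2.9894 m/s.
|V_P| = √(V_Px² + V_Py²) = 3.6794 m/s.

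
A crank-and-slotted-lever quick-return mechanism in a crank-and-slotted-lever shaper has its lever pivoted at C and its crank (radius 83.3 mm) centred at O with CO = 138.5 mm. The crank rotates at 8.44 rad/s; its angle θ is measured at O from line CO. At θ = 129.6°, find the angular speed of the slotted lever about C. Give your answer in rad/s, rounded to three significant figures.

0.307

ω = 8.44 rad/s
Crank pin A relative to C: A = (d + r cosθ, r sinθ); lever angle φ = atan2(r sinθ, d + r cosθ).
Differentiating tanφ: φ̇ = rω(d cosθ + r)/(d² + r² + 2dr cosθ).
d² + r² + 2dr cosθ = |CA|² = 0.0114132 m²;  d cosθ + r = -0.0049832 m.
|ω_lever| = |0.0833·8.44·-0.0049832| / 0.0114132 = 0.30697 rad/s.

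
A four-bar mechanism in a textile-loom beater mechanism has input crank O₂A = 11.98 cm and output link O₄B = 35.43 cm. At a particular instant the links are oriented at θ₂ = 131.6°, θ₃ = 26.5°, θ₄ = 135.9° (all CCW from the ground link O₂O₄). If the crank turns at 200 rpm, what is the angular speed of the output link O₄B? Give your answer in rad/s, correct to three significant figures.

7.25

ω₂ = 20.94 rad/s (from 200 rpm).
Differentiating the loop-closure r₂e^{iθ₂}+r₃e^{iθ₃}=r₁+r₄e^{iθ₄} gives r₂ω₂e^{iθ₂}+r₃ω₃e^{iθ₃}=r₄ω₄e^{iθ₄}.
Eliminating the other unknown: ω₄ = r₂ω₂ sin(θ₂−θ₃) / [r₄ sin(θ₄−θ₃)].
Numerator sine = +0.96547; denominator sine = +0.94322.
Result = 0.1198·20.94·(+0.96547) / (0.3543·(+0.94322)) = +7.2489 rad/s; magnitude 7.2489 rad/s.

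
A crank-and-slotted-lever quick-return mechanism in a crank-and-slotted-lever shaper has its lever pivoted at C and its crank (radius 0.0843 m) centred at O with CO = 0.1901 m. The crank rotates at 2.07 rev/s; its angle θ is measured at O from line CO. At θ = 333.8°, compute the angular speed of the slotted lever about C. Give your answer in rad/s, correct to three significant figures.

ω = 13.01 rad/s (from 2.07 rev/s).
Crank pin A relative to C: A = (d + r cosθ, r sinθ); lever angle φ = atan2(r sinθ, d + r cosθ).
Differentiating tanφ: φ̇ = rω(d cosθ + r)/(d² + r² + 2dr cosθ).
d² + r² + 2dr cosθ = |CA|² = 0.0720024 m²;  d cosθ + r = +0.25487 m.
|ω_lever| = |0.0843·13.01·+0.25487| / 0.0720024 = 3.881 rad/s.

3.88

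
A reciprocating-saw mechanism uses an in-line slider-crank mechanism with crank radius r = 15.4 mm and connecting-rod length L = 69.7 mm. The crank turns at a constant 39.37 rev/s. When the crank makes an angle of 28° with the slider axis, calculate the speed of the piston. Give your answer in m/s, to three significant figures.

ω = 2π·39.4 = 247.4 rad/s
For an in-line slider-crank, x = r cosθ + √(L² − r² sin²θ), so v = −rω sinθ·[1 + r cosθ/√(L² − r² sin²θ)].
With r = 0.0154 m, L = 0.0697 m, θ = 28°: √(L² − r² sin²θ) = 0.069324 m.
v = −0.0154·247.4·0.46947·[1 + 0.0154·0.88295/0.069324] = -2.1392 m/s.
|v| = 2.1392 m/s.

2.14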